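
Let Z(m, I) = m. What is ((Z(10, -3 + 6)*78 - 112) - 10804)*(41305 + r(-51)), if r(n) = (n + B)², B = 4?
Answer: -441057904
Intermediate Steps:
r(n) = (4 + n)² (r(n) = (n + 4)² = (4 + n)²)
((Z(10, -3 + 6)*78 - 112) - 10804)*(41305 + r(-51)) = ((10*78 - 112) - 10804)*(41305 + (4 - 51)²) = ((780 - 112) - 10804)*(41305 + (-47)²) = (668 - 10804)*(41305 + 2209) = -10136*43514 = -441057904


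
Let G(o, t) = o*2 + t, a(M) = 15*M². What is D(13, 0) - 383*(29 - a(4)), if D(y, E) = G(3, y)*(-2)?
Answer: 80775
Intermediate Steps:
G(o, t) = t + 2*o (G(o, t) = 2*o + t = t + 2*o)
D(y, E) = -12 - 2*y (D(y, E) = (y + 2*3)*(-2) = (y + 6)*(-2) = (6 + y)*(-2) = -12 - 2*y)
D(13, 0) - 383*(29 - a(4)) = (-12 - 2*13) - 383*(29 - 15*4²) = (-12 - 26) - 383*(29 - 15*16) = -38 - 383*(29 - 1*240) = -38 - 383*(29 - 240) = -38 - 383*(-211) = -38 + 80813 = 80775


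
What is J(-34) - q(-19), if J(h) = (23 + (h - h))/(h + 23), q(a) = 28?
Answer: -331/11 ≈ -30.091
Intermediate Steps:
J(h) = 23/(23 + h) (J(h) = (23 + 0)/(23 + h) = 23/(23 + h))
J(-34) - q(-19) = 23/(23 - 34) - 1*28 = 23/(-11) - 28 = 23*(-1/11) - 28 = -23/11 - 28 = -331/11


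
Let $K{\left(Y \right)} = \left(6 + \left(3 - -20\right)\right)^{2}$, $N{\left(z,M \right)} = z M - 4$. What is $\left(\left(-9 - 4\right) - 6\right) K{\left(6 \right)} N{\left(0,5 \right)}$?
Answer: $63916$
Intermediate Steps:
$N{\left(z,M \right)} = -4 + M z$ ($N{\left(z,M \right)} = M z - 4 = -4 + M z$)
$K{\left(Y \right)} = 841$ ($K{\left(Y \right)} = \left(6 + \left(3 + 20\right)\right)^{2} = \left(6 + 23\right)^{2} = 29^{2} = 841$)
$\left(\left(-9 - 4\right) - 6\right) K{\left(6 \right)} N{\left(0,5 \right)} = \left(\left(-9 - 4\right) - 6\right) 841 \left(-4 + 5 \cdot 0\right) = \left(-13 - 6\right) 841 \left(-4 + 0\right) = \left(-19\right) 841 \left(-4\right) = \left(-15979\right) \left(-4\right) = 63916$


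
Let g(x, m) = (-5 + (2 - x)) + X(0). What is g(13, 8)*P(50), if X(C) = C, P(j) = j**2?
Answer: -40000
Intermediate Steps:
g(x, m) = -3 - x (g(x, m) = (-5 + (2 - x)) + 0 = (-3 - x) + 0 = -3 - x)
g(13, 8)*P(50) = (-3 - 1*13)*50**2 = (-3 - 13)*2500 = -16*2500 = -40000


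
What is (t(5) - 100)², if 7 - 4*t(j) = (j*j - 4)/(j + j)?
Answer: 15610401/1600 ≈ 9756.5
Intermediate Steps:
t(j) = 7/4 - (-4 + j²)/(8*j) (t(j) = 7/4 - (j*j - 4)/(4*(j + j)) = 7/4 - (j² - 4)/(4*(2*j)) = 7/4 - (-4 + j²)*1/(2*j)/4 = 7/4 - (-4 + j²)/(8*j))
(t(5) - 100)² = ((⅛)*(4 - 1*5*(-14 + 5))/5 - 100)² = ((⅛)*(⅕)*(4 - 1*5*(-9)) - 100)² = ((⅛)*(⅕)*(4 + 45) - 100)² = ((⅛)*(⅕)*49 - 100)² = (49/40 - 100)² = (-3951/40)² = 15610401/1600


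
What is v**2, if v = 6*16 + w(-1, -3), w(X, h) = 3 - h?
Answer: 10404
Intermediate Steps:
v = 102 (v = 6*16 + (3 - 1*(-3)) = 96 + (3 + 3) = 96 + 6 = 102)
v**2 = 102**2 = 10404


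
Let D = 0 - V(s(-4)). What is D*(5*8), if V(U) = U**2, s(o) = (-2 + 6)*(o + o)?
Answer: -40960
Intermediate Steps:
s(o) = 8*o (s(o) = 4*(2*o) = 8*o)
D = -1024 (D = 0 - (8*(-4))**2 = 0 - 1*(-32)**2 = 0 - 1*1024 = 0 - 1024 = -1024)
D*(5*8) = -5120*8 = -1024*40 = -40960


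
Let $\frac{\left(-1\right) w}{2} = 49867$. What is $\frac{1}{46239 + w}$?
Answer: $- \frac{1}{53495} \approx -1.8693 \cdot 10^{-5}$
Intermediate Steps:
$w = -99734$ ($w = \left(-2\right) 49867 = -99734$)
$\frac{1}{46239 + w} = \frac{1}{46239 - 99734} = \frac{1}{-53495} = - \frac{1}{53495}$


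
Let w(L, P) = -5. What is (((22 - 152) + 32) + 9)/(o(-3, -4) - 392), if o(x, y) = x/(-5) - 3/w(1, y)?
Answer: 445/1954 ≈ 0.22774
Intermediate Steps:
o(x, y) = ⅗ - x/5 (o(x, y) = x/(-5) - 3/(-5) = x*(-⅕) - 3*(-⅕) = -x/5 + ⅗ = ⅗ - x/5)
(((22 - 152) + 32) + 9)/(o(-3, -4) - 392) = (((22 - 152) + 32) + 9)/((⅗ - ⅕*(-3)) - 392) = ((-130 + 32) + 9)/((⅗ + ⅗) - 392) = (-98 + 9)/(6/5 - 392) = -89/(-1954/5) = -89*(-5/1954) = 445/1954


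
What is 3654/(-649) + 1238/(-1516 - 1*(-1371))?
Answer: -1333292/94105 ≈ -14.168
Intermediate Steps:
3654/(-649) + 1238/(-1516 - 1*(-1371)) = 3654*(-1/649) + 1238/(-1516 + 1371) = -3654/649 + 1238/(-145) = -3654/649 + 1238*(-1/145) = -3654/649 - 1238/145 = -1333292/94105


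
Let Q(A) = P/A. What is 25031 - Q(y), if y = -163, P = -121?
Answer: 4079932/163 ≈ 25030.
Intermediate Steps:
Q(A) = -121/A
25031 - Q(y) = 25031 - (-121)/(-163) = 25031 - (-121)*(-1)/163 = 25031 - 1*121/163 = 25031 - 121/163 = 4079932/163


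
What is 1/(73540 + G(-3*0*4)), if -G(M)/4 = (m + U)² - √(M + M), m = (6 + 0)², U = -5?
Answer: 1/69696 ≈ 1.4348e-5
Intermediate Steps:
m = 36 (m = 6² = 36)
G(M) = -3844 + 4*√2*√M (G(M) = -4*((36 - 5)² - √(M + M)) = -4*(31² - √(2*M)) = -4*(961 - √2*√M) = -3844 + 4*√2*√M)
1/(73540 + G(-3*0*4)) = 1/(73540 + (-3844 + 4*√2*√(-3*0*4))) = 1/(73540 + (-3844 + 4*√2*√(0*4))) = 1/(73540 + (-3844 + 4*√2*√0)) = 1/(73540 + (-3844 + 4*√2*0)) = 1/(73540 + (-3844 + 0)) = 1/(73540 - 3844) = 1/69696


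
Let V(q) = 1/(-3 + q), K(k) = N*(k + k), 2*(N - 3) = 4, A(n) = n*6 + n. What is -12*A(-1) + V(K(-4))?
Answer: 3611/43 ≈ 83.977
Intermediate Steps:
A(n) = 7*n (A(n) = 6*n + n = 7*n)
N = 5 (N = 3 + (½)*4 = 3 + 2 = 5)
K(k) = 10*k (K(k) = 5*(k + k) = 5*(2*k) = 10*k)
-12*A(-1) + V(K(-4)) = -84*(-1) + 1/(-3 + 10*(-4)) = -12*(-7) + 1/(-3 - 40) = 84 + 1/(-43) = 84 - 1/43 = 3611/43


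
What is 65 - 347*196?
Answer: -67947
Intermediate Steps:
65 - 347*196 = 65 - 68012 = -67947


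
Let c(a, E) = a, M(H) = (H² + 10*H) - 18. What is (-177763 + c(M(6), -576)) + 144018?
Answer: -33667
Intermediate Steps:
M(H) = -18 + H² + 10*H
(-177763 + c(M(6), -576)) + 144018 = (-177763 + (-18 + 6² + 10*6)) + 144018 = (-177763 + (-18 + 36 + 60)) + 144018 = (-177763 + 78) + 144018 = -177685 + 144018 = -33667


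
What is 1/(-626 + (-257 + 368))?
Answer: -1/515 ≈ -0.0019417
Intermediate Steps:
1/(-626 + (-257 + 368)) = 1/(-626 + 111) = 1/(-515) = -1/515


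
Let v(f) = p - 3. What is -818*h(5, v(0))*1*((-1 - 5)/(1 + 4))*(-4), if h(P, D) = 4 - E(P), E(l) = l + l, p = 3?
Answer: 117792/5 ≈ 23558.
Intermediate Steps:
v(f) = 0 (v(f) = 3 - 3 = 0)
E(l) = 2*l
h(P, D) = 4 - 2*P
-818*h(5, v(0))*1*((-1 - 5)/(1 + 4))*(-4) = -818*(4 - 2*5)*1*((-1 - 5)/(1 + 4))*(-4) = -818*(4 - 10)*1*-6/5*(-4) = -818*(-6*1)*-6*1/5*(-4) = -(-4908)*(-6/5*(-4)) = -(-4908)*24/5 = -818*(-144/5) = 117792/5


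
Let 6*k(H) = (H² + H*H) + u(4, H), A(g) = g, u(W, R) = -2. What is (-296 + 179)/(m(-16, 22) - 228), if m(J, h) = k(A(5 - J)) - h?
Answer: 351/310 ≈ 1.1323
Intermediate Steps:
k(H) = -⅓ + H²/3 (k(H) = ((H² + H*H) - 2)/6 = ((H² + H²) - 2)/6 = (2*H² - 2)/6 = (-2 + 2*H²)/6 = -⅓ + H²/3)
m(J, h) = -⅓ - h + (5 - J)²/3 (m(J, h) = (-⅓ + (5 - J)²/3) - h = -⅓ - h + (5 - J)²/3)
(-296 + 179)/(m(-16, 22) - 228) = (-296 + 179)/((-⅓ - 1*22 + (-5 - 16)²/3) - 228) = -117/((-⅓ - 22 + (⅓)*(-21)²) - 228) = -117/((-⅓ - 22 + (⅓)*441) - 228) = -117/((-⅓ - 22 + 147) - 228) = -117/(374/3 - 228) = -117/(-310/3) = -117*(-3/310) = 351/310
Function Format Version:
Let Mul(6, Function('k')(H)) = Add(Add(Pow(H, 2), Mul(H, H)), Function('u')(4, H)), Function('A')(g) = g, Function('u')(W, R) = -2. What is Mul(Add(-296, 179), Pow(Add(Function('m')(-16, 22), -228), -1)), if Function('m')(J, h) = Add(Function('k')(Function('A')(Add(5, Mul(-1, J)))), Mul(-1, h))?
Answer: Rational(351, 310) ≈ 1.1323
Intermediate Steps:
Function('k')(H) = Add(Rational(-1, 3), Mul(Rational(1, 3), Pow(H, 2))) (Function('k')(H) = Mul(Rational(1, 6), Add(Add(Pow(H, 2), Mul(H, H)), -2)) = Mul(Rational(1, 6), Add(Add(Pow(H, 2), Pow(H, 2)), -2)) = Mul(Rational(1, 6), Add(Mul(2, Pow(H, 2)), -2)) = Mul(Rational(1, 6), Add(-2, Mul(2, Pow(H, 2)))) = Add(Rational(-1, 3), Mul(Rational(1, 3), Pow(H, 2))))
Function('m')(J, h) = Add(Rational(-1, 3), Mul(-1, h), Mul(Rational(1, 3), Pow(Add(5, Mul(-1, J)), 2))) (Function('m')(J, h) = Add(Add(Rational(-1, 3), Mul(Rational(1, 3), Pow(Add(5, Mul(-1, J)), 2))), Mul(-1, h)) = Add(Rational(-1, 3), Mul(-1, h), Mul(Rational(1, 3), Pow(Add(5, Mul(-1, J)), 2))))
Mul(Add(-296, 179), Pow(Add(Function('m')(-16, 22), -228), -1)) = Mul(Add(-296, 179), Pow(Add(Add(Rational(-1, 3), Mul(-1, 22), Mul(Rational(1, 3), Pow(Add(-5, -16), 2))), -228), -1)) = Mul(-117, Pow(Add(Add(Rational(-1, 3), -22, Mul(Rational(1, 3), Pow(-21, 2))), -228), -1)) = Mul(-117, Pow(Add(Add(Rational(-1, 3), -22, Mul(Rational(1, 3), 441)), -228), -1)) = Mul(-117, Pow(Add(Add(Rational(-1, 3), -22, 147), -228), -1)) = Mul(-117, Pow(Add(Rational(374, 3), -228), -1)) = Mul(-117, Pow(Rational(-310, 3), -1)) = Mul(-117, Rational(-3, 310)) = Rational(351, 310)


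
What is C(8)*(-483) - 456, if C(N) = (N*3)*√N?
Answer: -456 - 23184*√2 ≈ -33243.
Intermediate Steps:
C(N) = 3*N^(3/2) (C(N) = (3*N)*√N = 3*N^(3/2))
C(8)*(-483) - 456 = (3*8^(3/2))*(-483) - 456 = (3*(16*√2))*(-483) - 456 = (48*√2)*(-483) - 456 = -23184*√2 - 456 = -456 - 23184*√2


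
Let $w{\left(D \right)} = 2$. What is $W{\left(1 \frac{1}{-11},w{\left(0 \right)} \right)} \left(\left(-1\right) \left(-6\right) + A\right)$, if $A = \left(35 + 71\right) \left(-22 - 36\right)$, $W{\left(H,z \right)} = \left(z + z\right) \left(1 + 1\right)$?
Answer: $-49136$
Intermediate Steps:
$W{\left(H,z \right)} = 4 z$ ($W{\left(H,z \right)} = 2 z 2 = 4 z$)
$A = -6148$ ($A = 106 \left(-58\right) = -6148$)
$W{\left(1 \frac{1}{-11},w{\left(0 \right)} \right)} \left(\left(-1\right) \left(-6\right) + A\right) = 4 \cdot 2 \left(\left(-1\right) \left(-6\right) - 6148\right) = 8 \left(6 - 6148\right) = 8 \left(-6142\right) = -49136$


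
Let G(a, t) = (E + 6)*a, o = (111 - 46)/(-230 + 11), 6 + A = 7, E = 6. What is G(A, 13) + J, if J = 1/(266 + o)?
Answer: 698487/58189 ≈ 12.004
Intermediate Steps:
A = 1 (A = -6 + 7 = 1)
o = -65/219 (o = 65/(-219) = 65*(-1/219) = -65/219 ≈ -0.29680)
G(a, t) = 12*a (G(a, t) = (6 + 6)*a = 12*a)
J = 219/58189 (J = 1/(266 - 65/219) = 1/(58189/219) = 219/58189 ≈ 0.0037636)
G(A, 13) + J = 12*1 + 219/58189 = 12 + 219/58189 = 698487/58189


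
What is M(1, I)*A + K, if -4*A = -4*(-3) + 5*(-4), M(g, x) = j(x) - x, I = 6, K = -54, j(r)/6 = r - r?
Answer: -66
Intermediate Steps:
j(r) = 0 (j(r) = 6*(r - r) = 6*0 = 0)
M(g, x) = -x (M(g, x) = 0 - x = -x)
A = 2 (A = -(-4*(-3) + 5*(-4))/4 = -(12 - 20)/4 = -¼*(-8) = 2)
M(1, I)*A + K = -1*6*2 - 54 = -6*2 - 54 = -12 - 54 = -66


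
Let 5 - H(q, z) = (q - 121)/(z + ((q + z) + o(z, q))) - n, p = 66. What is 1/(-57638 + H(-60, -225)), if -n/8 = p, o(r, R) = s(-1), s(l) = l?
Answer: -511/29720452 ≈ -1.7194e-5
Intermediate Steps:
o(r, R) = -1
n = -528 (n = -8*66 = -528)
H(q, z) = -523 - (-121 + q)/(-1 + q + 2*z) (H(q, z) = 5 - ((q - 121)/(z + ((q + z) - 1)) - 1*(-528)) = 5 - ((-121 + q)/(z + (-1 + q + z)) + 528) = 5 - ((-121 + q)/(-1 + q + 2*z) + 528) = 5 - (528 + (-121 + q)/(-1 + q + 2*z)) = 5 + (-528 - (-121 + q)/(-1 + q + 2*z)) = -523 - (-121 + q)/(-1 + q + 2*z))
1/(-57638 + H(-60, -225)) = 1/(-57638 + 2*(322 - 523*(-225) - 262*(-60))/(-1 - 60 + 2*(-225))) = 1/(-57638 + 2*(322 + 117675 + 15720)/(-1 - 60 - 450)) = 1/(-57638 + 2*133717/(-511)) = 1/(-57638 + 2*(-1/511)*133717) = 1/(-57638 - 267434/511) = 1/(-29720452/511) = -511/29720452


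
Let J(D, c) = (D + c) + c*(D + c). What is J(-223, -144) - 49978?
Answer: 2503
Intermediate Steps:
J(D, c) = D + c + c*(D + c)
J(-223, -144) - 49978 = (-223 - 144 + (-144)² - 223*(-144)) - 49978 = (-223 - 144 + 20736 + 32112) - 49978 = 52481 - 49978 = 2503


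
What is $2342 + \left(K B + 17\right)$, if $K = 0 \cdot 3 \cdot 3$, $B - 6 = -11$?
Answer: $2359$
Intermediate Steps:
$B = -5$ ($B = 6 - 11 = -5$)
$K = 0$ ($K = 0 \cdot 3 = 0$)
$2342 + \left(K B + 17\right) = 2342 + \left(0 \left(-5\right) + 17\right) = 2342 + \left(0 + 17\right) = 2342 + 17 = 2359$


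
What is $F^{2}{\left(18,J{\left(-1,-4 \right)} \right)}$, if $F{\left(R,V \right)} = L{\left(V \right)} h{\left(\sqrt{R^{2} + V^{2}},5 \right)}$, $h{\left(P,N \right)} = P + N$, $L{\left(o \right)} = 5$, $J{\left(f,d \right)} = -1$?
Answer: $8750 + 1250 \sqrt{13} \approx 13257.0$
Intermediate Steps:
$h{\left(P,N \right)} = N + P$
$F{\left(R,V \right)} = 25 + 5 \sqrt{R^{2} + V^{2}}$ ($F{\left(R,V \right)} = 5 \left(5 + \sqrt{R^{2} + V^{2}}\right) = 25 + 5 \sqrt{R^{2} + V^{2}}$)
$F^{2}{\left(18,J{\left(-1,-4 \right)} \right)} = \left(25 + 5 \sqrt{18^{2} + \left(-1\right)^{2}}\right)^{2} = \left(25 + 5 \sqrt{324 + 1}\right)^{2} = \left(25 + 5 \sqrt{325}\right)^{2} = \left(25 + 5 \cdot 5 \sqrt{13}\right)^{2} = \left(25 + 25 \sqrt{13}\right)^{2}$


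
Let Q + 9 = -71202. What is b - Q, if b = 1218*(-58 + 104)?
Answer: 127239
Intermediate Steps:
Q = -71211 (Q = -9 - 71202 = -71211)
b = 56028 (b = 1218*46 = 56028)
b - Q = 56028 - 1*(-71211) = 56028 + 71211 = 127239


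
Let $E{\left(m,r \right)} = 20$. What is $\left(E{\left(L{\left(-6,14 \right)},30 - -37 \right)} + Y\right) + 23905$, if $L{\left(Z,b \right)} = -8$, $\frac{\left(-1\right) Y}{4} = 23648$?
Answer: $-70667$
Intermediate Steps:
$Y = -94592$ ($Y = \left(-4\right) 23648 = -94592$)
$\left(E{\left(L{\left(-6,14 \right)},30 - -37 \right)} + Y\right) + 23905 = \left(20 - 94592\right) + 23905 = -94572 + 23905 = -70667$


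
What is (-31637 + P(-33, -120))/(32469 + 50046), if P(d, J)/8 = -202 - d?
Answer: -32989/82515 ≈ -0.39979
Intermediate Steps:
P(d, J) = -1616 - 8*d (P(d, J) = 8*(-202 - d) = -1616 - 8*d)
(-31637 + P(-33, -120))/(32469 + 50046) = (-31637 + (-1616 - 8*(-33)))/(32469 + 50046) = (-31637 + (-1616 + 264))/82515 = (-31637 - 1352)*(1/82515) = -32989*1/82515 = -32989/82515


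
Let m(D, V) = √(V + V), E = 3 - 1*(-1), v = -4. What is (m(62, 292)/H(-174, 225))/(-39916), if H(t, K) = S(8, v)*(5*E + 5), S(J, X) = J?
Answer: -√146/3991600 ≈ -3.0271e-6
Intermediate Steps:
E = 4 (E = 3 + 1 = 4)
m(D, V) = √2*√V (m(D, V) = √(2*V) = √2*√V)
H(t, K) = 200 (H(t, K) = 8*(5*4 + 5) = 8*(20 + 5) = 8*25 = 200)
(m(62, 292)/H(-174, 225))/(-39916) = ((√2*√292)/200)/(-39916) = ((√2*(2*√73))*(1/200))*(-1/39916) = ((2*√146)*(1/200))*(-1/39916) = (√146/100)*(-1/39916) = -√146/3991600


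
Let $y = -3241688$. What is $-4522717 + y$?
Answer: $-7764405$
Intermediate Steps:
$-4522717 + y = -4522717 - 3241688 = -7764405$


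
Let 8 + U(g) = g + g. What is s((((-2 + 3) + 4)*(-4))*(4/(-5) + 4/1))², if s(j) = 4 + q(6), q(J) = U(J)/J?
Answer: 196/9 ≈ 21.778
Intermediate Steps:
U(g) = -8 + 2*g (U(g) = -8 + (g + g) = -8 + 2*g)
q(J) = (-8 + 2*J)/J
s(j) = 14/3 (s(j) = 4 + (2 - 8/6) = 4 + (2 - 8*⅙) = 4 + (2 - 4/3) = 4 + ⅔ = 14/3)
s((((-2 + 3) + 4)*(-4))*(4/(-5) + 4/1))² = (14/3)² = 196/9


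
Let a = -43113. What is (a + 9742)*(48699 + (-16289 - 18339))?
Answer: -469563341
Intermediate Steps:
(a + 9742)*(48699 + (-16289 - 18339)) = (-43113 + 9742)*(48699 + (-16289 - 18339)) = -33371*(48699 - 34628) = -33371*14071 = -469563341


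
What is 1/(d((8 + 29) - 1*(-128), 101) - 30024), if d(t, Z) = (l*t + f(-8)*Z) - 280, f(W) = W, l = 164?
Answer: -1/4052 ≈ -0.00024679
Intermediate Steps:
d(t, Z) = -280 - 8*Z + 164*t (d(t, Z) = (164*t - 8*Z) - 280 = (-8*Z + 164*t) - 280 = -280 - 8*Z + 164*t)
1/(d((8 + 29) - 1*(-128), 101) - 30024) = 1/((-280 - 8*101 + 164*((8 + 29) - 1*(-128))) - 30024) = 1/((-280 - 808 + 164*(37 + 128)) - 30024) = 1/((-280 - 808 + 164*165) - 30024) = 1/((-280 - 808 + 27060) - 30024) = 1/(25972 - 30024) = 1/(-4052) = -1/4052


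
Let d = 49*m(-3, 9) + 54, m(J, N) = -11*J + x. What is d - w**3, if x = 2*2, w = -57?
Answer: 187060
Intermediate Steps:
x = 4
m(J, N) = 4 - 11*J (m(J, N) = -11*J + 4 = 4 - 11*J)
d = 1867 (d = 49*(4 - 11*(-3)) + 54 = 49*(4 + 33) + 54 = 49*37 + 54 = 1813 + 54 = 1867)
d - w**3 = 1867 - 1*(-57)**3 = 1867 - 1*(-185193) = 1867 + 185193 = 187060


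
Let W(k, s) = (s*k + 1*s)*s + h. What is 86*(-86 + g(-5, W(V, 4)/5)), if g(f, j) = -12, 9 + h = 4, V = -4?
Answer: -8428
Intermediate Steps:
h = -5 (h = -9 + 4 = -5)
W(k, s) = -5 + s*(s + k*s) (W(k, s) = (s*k + 1*s)*s - 5 = (k*s + s)*s - 5 = (s + k*s)*s - 5 = s*(s + k*s) - 5 = -5 + s*(s + k*s))
86*(-86 + g(-5, W(V, 4)/5)) = 86*(-86 - 12) = 86*(-98) = -8428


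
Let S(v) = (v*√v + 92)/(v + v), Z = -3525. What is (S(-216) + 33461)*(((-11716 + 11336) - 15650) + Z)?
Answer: -70667174575/108 - 58665*I*√6 ≈ -6.5433e+8 - 1.437e+5*I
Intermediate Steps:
S(v) = (92 + v^(3/2))/(2*v) (S(v) = (v^(3/2) + 92)/((2*v)) = (92 + v^(3/2))*(1/(2*v)) = (92 + v^(3/2))/(2*v))
(S(-216) + 33461)*(((-11716 + 11336) - 15650) + Z) = ((½)*(92 + (-216)^(3/2))/(-216) + 33461)*(((-11716 + 11336) - 15650) - 3525) = ((½)*(-1/216)*(92 - 1296*I*√6) + 33461)*((-380 - 15650) - 3525) = ((-23/108 + 3*I*√6) + 33461)*(-16030 - 3525) = (3613765/108 + 3*I*√6)*(-19555) = -70667174575/108 - 58665*I*√6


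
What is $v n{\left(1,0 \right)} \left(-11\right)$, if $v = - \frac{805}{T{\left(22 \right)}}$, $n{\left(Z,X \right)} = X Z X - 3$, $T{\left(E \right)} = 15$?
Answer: $-1771$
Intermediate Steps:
$n{\left(Z,X \right)} = -3 + Z X^{2}$ ($n{\left(Z,X \right)} = Z X^{2} - 3 = -3 + Z X^{2}$)
$v = - \frac{161}{3}$ ($v = - \frac{805}{15} = \left(-805\right) \frac{1}{15} = - \frac{161}{3} \approx -53.667$)
$v n{\left(1,0 \right)} \left(-11\right) = - \frac{161 \left(-3 + 1 \cdot 0^{2}\right) \left(-11\right)}{3} = - \frac{161 \left(-3 + 1 \cdot 0\right) \left(-11\right)}{3} = - \frac{161 \left(-3 + 0\right) \left(-11\right)}{3} = - \frac{161 \left(\left(-3\right) \left(-11\right)\right)}{3} = \left(- \frac{161}{3}\right) 33 = -1771$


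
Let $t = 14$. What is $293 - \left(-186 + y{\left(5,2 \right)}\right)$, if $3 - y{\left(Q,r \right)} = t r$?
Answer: $504$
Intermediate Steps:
$y{\left(Q,r \right)} = 3 - 14 r$
$293 - \left(-186 + y{\left(5,2 \right)}\right) = 293 + \left(186 - \left(3 - 28\right)\right) = 293 + \left(186 - -25\right) = 293 + \left(186 + 25\right) = 293 + 211 = 504$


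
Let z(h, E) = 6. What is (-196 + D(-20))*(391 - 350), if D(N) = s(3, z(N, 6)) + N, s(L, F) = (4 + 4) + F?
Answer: -8282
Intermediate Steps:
s(L, F) = 8 + F
D(N) = 14 + N (D(N) = (8 + 6) + N = 14 + N)
(-196 + D(-20))*(391 - 350) = (-196 + (14 - 20))*(391 - 350) = (-196 - 6)*41 = -202*41 = -8282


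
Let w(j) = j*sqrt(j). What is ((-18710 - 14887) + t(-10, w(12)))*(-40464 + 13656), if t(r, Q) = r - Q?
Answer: 900936456 + 643392*sqrt(3) ≈ 9.0205e+8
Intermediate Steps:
w(j) = j**(3/2)
((-18710 - 14887) + t(-10, w(12)))*(-40464 + 13656) = ((-18710 - 14887) + (-10 - 12**(3/2)))*(-40464 + 13656) = (-33597 + (-10 - 24*sqrt(3)))*(-26808) = (-33607 - 24*sqrt(3))*(-26808) = 900936456 + 643392*sqrt(3)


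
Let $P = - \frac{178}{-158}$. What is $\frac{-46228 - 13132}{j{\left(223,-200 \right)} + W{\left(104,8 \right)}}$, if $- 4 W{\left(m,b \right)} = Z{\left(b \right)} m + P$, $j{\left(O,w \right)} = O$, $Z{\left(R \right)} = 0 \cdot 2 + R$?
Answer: $- \frac{18757760}{4651} \approx -4033.1$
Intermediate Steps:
$Z{\left(R \right)} = R$ ($Z{\left(R \right)} = 0 + R = R$)
$P = \frac{89}{79}$ ($P = \left(-178\right) \left(- \frac{1}{158}\right) = \frac{89}{79} \approx 1.1266$)
$W{\left(m,b \right)} = - \frac{89}{316} - \frac{b m}{4}$ ($W{\left(m,b \right)} = - \frac{b m + \frac{89}{79}}{4} = - \frac{\frac{89}{79} + b m}{4} = - \frac{89}{316} - \frac{b m}{4}$)
$\frac{-46228 - 13132}{j{\left(223,-200 \right)} + W{\left(104,8 \right)}} = \frac{-46228 - 13132}{223 - \left(\frac{89}{316} + 2 \cdot 104\right)} = - \frac{59360}{223 - \frac{65817}{316}} = - \frac{59360}{\frac{4651}{316}} = \left(-59360\right) \frac{316}{4651} = - \frac{18757760}{4651}$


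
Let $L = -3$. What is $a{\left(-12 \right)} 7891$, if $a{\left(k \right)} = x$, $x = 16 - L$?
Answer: $149929$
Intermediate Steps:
$x = 19$ ($x = 16 - -3 = 16 + 3 = 19$)
$a{\left(k \right)} = 19$
$a{\left(-12 \right)} 7891 = 19 \cdot 7891 = 149929$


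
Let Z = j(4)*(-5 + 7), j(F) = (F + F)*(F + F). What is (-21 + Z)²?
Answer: 11449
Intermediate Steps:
j(F) = 4*F² (j(F) = (2*F)*(2*F) = 4*F²)
Z = 128 (Z = (4*4²)*(-5 + 7) = (4*16)*2 = 64*2 = 128)
(-21 + Z)² = (-21 + 128)² = 107² = 11449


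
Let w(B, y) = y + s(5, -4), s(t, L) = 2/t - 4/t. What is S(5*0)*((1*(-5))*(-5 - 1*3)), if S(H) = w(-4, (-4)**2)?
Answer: 624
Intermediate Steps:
s(t, L) = -2/t
w(B, y) = -2/5 + y (w(B, y) = y - 2/5 = -2/5 + y)
S(H) = 78/5 (S(H) = -2/5 + (-4)**2 = -2/5 + 16 = 78/5)
S(5*0)*((1*(-5))*(-5 - 1*3)) = 78*((1*(-5))*(-5 - 1*3))/5 = 78*(-5*(-5 - 3))/5 = 78*(-5*(-8))/5 = (78/5)*40 = 624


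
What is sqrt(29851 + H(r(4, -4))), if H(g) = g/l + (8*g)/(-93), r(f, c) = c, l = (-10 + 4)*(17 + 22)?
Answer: sqrt(43633167461)/1209 ≈ 172.78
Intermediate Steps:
l = -234 (l = -6*39 = -234)
H(g) = -655*g/7254 (H(g) = g/(-234) + (8*g)/(-93) = g*(-1/234) + (8*g)*(-1/93) = -g/234 - 8*g/93 = -655*g/7254)
sqrt(29851 + H(r(4, -4))) = sqrt(29851 - 655/7254*(-4)) = sqrt(29851 + 1310/3627) = sqrt(108270887/3627) = sqrt(43633167461)/1209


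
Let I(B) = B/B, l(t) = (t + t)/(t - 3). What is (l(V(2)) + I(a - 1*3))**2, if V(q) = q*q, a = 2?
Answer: 81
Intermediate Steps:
V(q) = q**2
l(t) = 2*t/(-3 + t) (l(t) = (2*t)/(-3 + t) = 2*t/(-3 + t))
I(B) = 1
(l(V(2)) + I(a - 1*3))**2 = (2*2**2/(-3 + 2**2) + 1)**2 = (2*4/(-3 + 4) + 1)**2 = (2*4/1 + 1)**2 = (2*4*1 + 1)**2 = (8 + 1)**2 = 9**2 = 81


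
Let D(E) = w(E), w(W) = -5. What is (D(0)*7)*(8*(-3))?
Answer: 840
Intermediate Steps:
D(E) = -5
(D(0)*7)*(8*(-3)) = (-5*7)*(8*(-3)) = -35*(-24) = 840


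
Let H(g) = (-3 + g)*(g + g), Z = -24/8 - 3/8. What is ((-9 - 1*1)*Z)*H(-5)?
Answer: 2700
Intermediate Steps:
Z = -27/8 (Z = -24*1/8 - 3*1/8 = -3 - 3/8 = -27/8 ≈ -3.3750)
H(g) = 2*g*(-3 + g) (H(g) = (-3 + g)*(2*g) = 2*g*(-3 + g))
((-9 - 1*1)*Z)*H(-5) = ((-9 - 1*1)*(-27/8))*(2*(-5)*(-3 - 5)) = ((-9 - 1)*(-27/8))*(2*(-5)*(-8)) = -10*(-27/8)*80 = (135/4)*80 = 2700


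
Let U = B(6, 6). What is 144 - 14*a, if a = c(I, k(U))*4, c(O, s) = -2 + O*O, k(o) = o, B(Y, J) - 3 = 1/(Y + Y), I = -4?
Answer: -640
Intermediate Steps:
B(Y, J) = 3 + 1/(2*Y) (B(Y, J) = 3 + 1/(Y + Y) = 3 + 1/(2*Y))
U = 37/12 (U = 3 + (½)/6 = 3 + (½)*(⅙) = 3 + 1/12 = 37/12 ≈ 3.0833)
c(O, s) = -2 + O²
a = 56 (a = (-2 + (-4)²)*4 = (-2 + 16)*4 = 14*4 = 56)
144 - 14*a = 144 - 14*56 = 144 - 784 = -640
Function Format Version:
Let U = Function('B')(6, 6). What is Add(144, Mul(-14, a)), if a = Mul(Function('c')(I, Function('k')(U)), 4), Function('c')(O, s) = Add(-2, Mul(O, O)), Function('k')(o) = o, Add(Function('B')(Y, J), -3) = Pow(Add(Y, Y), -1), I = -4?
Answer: -640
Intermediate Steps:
Function('B')(Y, J) = Add(3, Mul(Rational(1, 2), Pow(Y, -1))) (Function('B')(Y, J) = Add(3, Pow(Add(Y, Y), -1)) = Add(3, Pow(Mul(2, Y), -1)) = Add(3, Mul(Rational(1, 2), Pow(Y, -1))))
U = Rational(37, 12) (U = Add(3, Mul(Rational(1, 2), Pow(6, -1))) = Add(3, Mul(Rational(1, 2), Rational(1, 6))) = Add(3, Rational(1, 12)) = Rational(37, 12) ≈ 3.0833)
Function('c')(O, s) = Add(-2, Pow(O, 2))
a = 56 (a = Mul(Add(-2, Pow(-4, 2)), 4) = Mul(Add(-2, 16), 4) = Mul(14, 4) = 56)
Add(144, Mul(-14, a)) = Add(144, Mul(-14, 56)) = Add(144, -784) = -640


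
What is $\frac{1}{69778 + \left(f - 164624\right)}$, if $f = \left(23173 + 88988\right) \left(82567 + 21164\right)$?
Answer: $\frac{1}{11634477845} \approx 8.5951 \cdot 10^{-11}$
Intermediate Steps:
$f = 11634572691$ ($f = 112161 \cdot 103731 = 11634572691$)
$\frac{1}{69778 + \left(f - 164624\right)} = \frac{1}{69778 + \left(11634572691 - 164624\right)} = \frac{1}{69778 + 11634408067} = \frac{1}{11634477845}$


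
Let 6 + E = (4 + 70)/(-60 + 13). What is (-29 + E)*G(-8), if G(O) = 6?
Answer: -10314/47 ≈ -219.45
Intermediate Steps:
E = -356/47 (E = -6 + (4 + 70)/(-60 + 13) = -6 + 74/(-47) = -6 + 74*(-1/47) = -6 - 74/47 = -356/47 ≈ -7.5745)
(-29 + E)*G(-8) = (-29 - 356/47)*6 = -1719/47*6 = -10314/47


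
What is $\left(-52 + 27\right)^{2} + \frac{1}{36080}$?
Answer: $\frac{22550001}{36080} \approx 625.0$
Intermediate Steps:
$\left(-52 + 27\right)^{2} + \frac{1}{36080} = \left(-25\right)^{2} + \frac{1}{36080} = 625 + \frac{1}{36080} = \frac{22550001}{36080}$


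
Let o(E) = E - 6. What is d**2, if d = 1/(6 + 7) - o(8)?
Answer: 625/169 ≈ 3.6982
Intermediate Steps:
o(E) = -6 + E
d = -25/13 (d = 1/(6 + 7) - (-6 + 8) = 1/13 - 1*2 = 1/13 - 2 = -25/13 ≈ -1.9231)
d**2 = (-25/13)**2 = 625/169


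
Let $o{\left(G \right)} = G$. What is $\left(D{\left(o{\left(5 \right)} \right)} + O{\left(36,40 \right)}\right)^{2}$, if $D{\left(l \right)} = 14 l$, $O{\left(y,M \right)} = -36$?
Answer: $1156$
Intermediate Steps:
$\left(D{\left(o{\left(5 \right)} \right)} + O{\left(36,40 \right)}\right)^{2} = \left(14 \cdot 5 - 36\right)^{2} = \left(70 - 36\right)^{2} = 34^{2} = 1156$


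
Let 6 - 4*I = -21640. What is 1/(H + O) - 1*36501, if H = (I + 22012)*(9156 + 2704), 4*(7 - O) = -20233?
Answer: -47487476177597/1300991101 ≈ -36501.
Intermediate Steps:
I = 10823/2 (I = 3/2 - ¼*(-21640) = 3/2 + 5410 = 10823/2 ≈ 5411.5)
O = 20261/4 (O = 7 - ¼*(-20233) = 7 + 20233/4 = 20261/4 ≈ 5065.3)
H = 325242710 (H = (10823/2 + 22012)*(9156 + 2704) = (54847/2)*11860 = 325242710)
1/(H + O) - 1*36501 = 1/(325242710 + 20261/4) - 1*36501 = 1/(1300991101/4) - 36501 = 4/1300991101 - 36501 = -47487476177597/1300991101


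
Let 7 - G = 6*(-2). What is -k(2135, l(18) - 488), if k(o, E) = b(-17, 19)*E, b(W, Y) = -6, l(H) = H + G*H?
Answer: -768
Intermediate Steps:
G = 19 (G = 7 - 6*(-2) = 7 - 1*(-12) = 7 + 12 = 19)
l(H) = 20*H (l(H) = H + 19*H = 20*H)
k(o, E) = -6*E
-k(2135, l(18) - 488) = -(-6)*(20*18 - 488) = -(-6)*(360 - 488) = -(-6)*(-128) = -1*768 = -768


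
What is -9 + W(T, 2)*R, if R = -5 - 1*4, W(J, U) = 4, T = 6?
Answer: -45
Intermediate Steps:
R = -9 (R = -5 - 4 = -9)
-9 + W(T, 2)*R = -9 + 4*(-9) = -9 - 36 = -45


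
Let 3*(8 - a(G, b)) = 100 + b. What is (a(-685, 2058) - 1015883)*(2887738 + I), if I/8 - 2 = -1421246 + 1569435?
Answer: -12422577401278/3 ≈ -4.1409e+12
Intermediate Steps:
I = 1185528 (I = 16 + 8*(-1421246 + 1569435) = 16 + 8*148189 = 16 + 1185512 = 1185528)
a(G, b) = -76/3 - b/3 (a(G, b) = 8 - (100 + b)/3 = 8 + (-100/3 - b/3) = -76/3 - b/3)
(a(-685, 2058) - 1015883)*(2887738 + I) = ((-76/3 - 1/3*2058) - 1015883)*(2887738 + 1185528) = ((-76/3 - 686) - 1015883)*4073266 = (-2134/3 - 1015883)*4073266 = -3049783/3*4073266 = -12422577401278/3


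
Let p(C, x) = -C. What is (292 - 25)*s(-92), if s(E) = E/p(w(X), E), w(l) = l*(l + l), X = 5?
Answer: 12282/25 ≈ 491.28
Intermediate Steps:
w(l) = 2*l² (w(l) = l*(2*l) = 2*l²)
s(E) = -E/50 (s(E) = E/((-2*5²)) = E/((-2*25)) = E/((-1*50)) = E/(-50) = E*(-1/50) = -E/50)
(292 - 25)*s(-92) = (292 - 25)*(-1/50*(-92)) = 267*(46/25) = 12282/25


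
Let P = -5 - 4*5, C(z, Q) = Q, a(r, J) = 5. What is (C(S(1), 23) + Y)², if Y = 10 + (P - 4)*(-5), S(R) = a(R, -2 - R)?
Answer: 31684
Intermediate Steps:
S(R) = 5
P = -25 (P = -5 - 20 = -25)
Y = 155 (Y = 10 + (-25 - 4)*(-5) = 10 - 29*(-5) = 10 + 145 = 155)
(C(S(1), 23) + Y)² = (23 + 155)² = 178² = 31684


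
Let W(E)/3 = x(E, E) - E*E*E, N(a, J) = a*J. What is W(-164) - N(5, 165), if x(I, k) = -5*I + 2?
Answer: 13234473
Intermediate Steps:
x(I, k) = 2 - 5*I
N(a, J) = J*a
W(E) = 6 - 15*E - 3*E**3 (W(E) = 3*((2 - 5*E) - E*E*E) = 3*((2 - 5*E) - E*E**2) = 3*((2 - 5*E) - E**3) = 3*(2 - E**3 - 5*E) = 6 - 15*E - 3*E**3)
W(-164) - N(5, 165) = (6 - 15*(-164) - 3*(-164)**3) - 165*5 = (6 + 2460 - 3*(-4410944)) - 1*825 = (6 + 2460 + 13232832) - 825 = 13235298 - 825 = 13234473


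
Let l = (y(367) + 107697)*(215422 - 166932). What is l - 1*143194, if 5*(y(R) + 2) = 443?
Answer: 5226283570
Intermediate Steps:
y(R) = 433/5 (y(R) = -2 + (⅕)*443 = -2 + 443/5 = 433/5)
l = 5226426764 (l = (433/5 + 107697)*(215422 - 166932) = (538918/5)*48490 = 5226426764)
l - 1*143194 = 5226426764 - 1*143194 = 5226426764 - 143194 = 5226283570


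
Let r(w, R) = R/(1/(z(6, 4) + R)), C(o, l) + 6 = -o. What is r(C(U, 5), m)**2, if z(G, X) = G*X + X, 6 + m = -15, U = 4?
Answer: 21609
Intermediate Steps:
C(o, l) = -6 - o
m = -21 (m = -6 - 15 = -21)
z(G, X) = X + G*X
r(w, R) = R*(28 + R) (r(w, R) = R/(1/(4*(1 + 6) + R)) = R/(1/(4*7 + R)) = R/(1/(28 + R)) = R*(28 + R))
r(C(U, 5), m)**2 = (-21*(28 - 21))**2 = (-21*7)**2 = (-147)**2 = 21609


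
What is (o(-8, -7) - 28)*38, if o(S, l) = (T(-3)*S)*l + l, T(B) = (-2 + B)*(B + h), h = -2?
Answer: 51870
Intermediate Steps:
T(B) = (-2 + B)² (T(B) = (-2 + B)*(B - 2) = (-2 + B)*(-2 + B) = (-2 + B)²)
o(S, l) = l + 25*S*l (o(S, l) = ((4 + (-3)² - 4*(-3))*S)*l + l = ((4 + 9 + 12)*S)*l + l = (25*S)*l + l = 25*S*l + l = l + 25*S*l)
(o(-8, -7) - 28)*38 = (-7*(1 + 25*(-8)) - 28)*38 = (-7*(1 - 200) - 28)*38 = (-7*(-199) - 28)*38 = (1393 - 28)*38 = 1365*38 = 51870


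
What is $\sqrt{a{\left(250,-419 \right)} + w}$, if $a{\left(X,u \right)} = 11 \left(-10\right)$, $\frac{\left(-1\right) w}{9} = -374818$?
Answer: $2 \sqrt{843313} \approx 1836.6$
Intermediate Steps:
$w = 3373362$ ($w = \left(-9\right) \left(-374818\right) = 3373362$)
$a{\left(X,u \right)} = -110$
$\sqrt{a{\left(250,-419 \right)} + w} = \sqrt{-110 + 3373362} = \sqrt{3373252} = 2 \sqrt{843313}$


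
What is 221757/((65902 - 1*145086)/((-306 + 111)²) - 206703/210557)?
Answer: -1775481880878225/24532627063 ≈ -72372.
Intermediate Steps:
221757/((65902 - 1*145086)/((-306 + 111)²) - 206703/210557) = 221757/((65902 - 145086)/((-195)²) - 206703*1/210557) = 221757/(-79184/38025 - 206703/210557) = 221757/(-24532627063/8006429925) = 221757*(-8006429925/24532627063) = -1775481880878225/24532627063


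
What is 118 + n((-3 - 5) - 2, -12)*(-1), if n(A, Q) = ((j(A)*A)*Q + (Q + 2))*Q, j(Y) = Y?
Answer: -14402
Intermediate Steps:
n(A, Q) = Q*(2 + Q + Q*A²) (n(A, Q) = ((A*A)*Q + (Q + 2))*Q = (A²*Q + (2 + Q))*Q = (Q*A² + (2 + Q))*Q = (2 + Q + Q*A²)*Q = Q*(2 + Q + Q*A²))
118 + n((-3 - 5) - 2, -12)*(-1) = 118 - 12*(2 - 12 - 12*((-3 - 5) - 2)²)*(-1) = 118 - 12*(2 - 12 - 12*(-8 - 2)²)*(-1) = 118 - 12*(2 - 12 - 12*(-10)²)*(-1) = 118 - 12*(2 - 12 - 12*100)*(-1) = 118 - 12*(2 - 12 - 1200)*(-1) = 118 - 12*(-1210)*(-1) = 118 + 14520*(-1) = 118 - 14520 = -14402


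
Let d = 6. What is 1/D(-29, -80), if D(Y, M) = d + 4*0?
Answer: ⅙ ≈ 0.16667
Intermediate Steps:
D(Y, M) = 6 (D(Y, M) = 6 + 4*0 = 6 + 0 = 6)
1/D(-29, -80) = 1/6 = ⅙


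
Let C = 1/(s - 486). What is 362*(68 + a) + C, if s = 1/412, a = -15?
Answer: 3841631554/200231 ≈ 19186.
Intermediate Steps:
s = 1/412 ≈ 0.0024272
C = -412/200231 (C = 1/(1/412 - 486) = 1/(-200231/412) = -412/200231 ≈ -0.0020576)
362*(68 + a) + C = 362*(68 - 15) - 412/200231 = 362*53 - 412/200231 = 19186 - 412/200231 = 3841631554/200231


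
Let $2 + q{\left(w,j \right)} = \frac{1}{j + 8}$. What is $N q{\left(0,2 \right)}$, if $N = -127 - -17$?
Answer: $209$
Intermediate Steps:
$q{\left(w,j \right)} = -2 + \frac{1}{8 + j}$ ($q{\left(w,j \right)} = -2 + \frac{1}{j + 8} = -2 + \frac{1}{8 + j}$)
$N = -110$ ($N = -127 + 17 = -110$)
$N q{\left(0,2 \right)} = - 110 \frac{-15 - 4}{8 + 2} = - 110 \frac{-15 - 4}{10} = - 110 \cdot \frac{1}{10} \left(-19\right) = \left(-110\right) \left(- \frac{19}{10}\right) = 209$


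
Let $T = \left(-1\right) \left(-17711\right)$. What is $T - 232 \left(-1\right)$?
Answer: $17943$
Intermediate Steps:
$T = 17711$
$T - 232 \left(-1\right) = 17711 - 232 \left(-1\right) = 17711 - -232 = 17711 + 232 = 17943$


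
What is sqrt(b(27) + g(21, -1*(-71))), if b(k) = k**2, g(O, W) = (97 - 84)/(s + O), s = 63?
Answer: sqrt(1286229)/42 ≈ 27.003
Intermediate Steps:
g(O, W) = 13/(63 + O) (g(O, W) = (97 - 84)/(63 + O) = 13/(63 + O))
sqrt(b(27) + g(21, -1*(-71))) = sqrt(27**2 + 13/(63 + 21)) = sqrt(729 + 13/84) = sqrt(61249/84) = sqrt(1286229)/42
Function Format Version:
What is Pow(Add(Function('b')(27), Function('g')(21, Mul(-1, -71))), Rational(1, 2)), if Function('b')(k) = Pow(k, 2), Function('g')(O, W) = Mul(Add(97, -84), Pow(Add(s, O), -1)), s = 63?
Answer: Mul(Rational(1, 42), Pow(1286229, Rational(1, 2))) ≈ 27.003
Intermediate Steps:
Function('g')(O, W) = Mul(13, Pow(Add(63, O), -1)) (Function('g')(O, W) = Mul(Add(97, -84), Pow(Add(63, O), -1)) = Mul(13, Pow(Add(63, O), -1)))
Pow(Add(Function('b')(27), Function('g')(21, Mul(-1, -71))), Rational(1, 2)) = Pow(Add(Pow(27, 2), Mul(13, Pow(Add(63, 21), -1))), Rational(1, 2)) = Pow(Add(729, Mul(13, Pow(84, -1))), Rational(1, 2)) = Pow(Add(729, Mul(13, Rational(1, 84))), Rational(1, 2)) = Pow(Add(729, Rational(13, 84)), Rational(1, 2)) = Pow(Rational(61249, 84), Rational(1, 2)) = Mul(Rational(1, 42), Pow(1286229, Rational(1, 2)))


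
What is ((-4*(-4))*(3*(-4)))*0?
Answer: 0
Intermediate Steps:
((-4*(-4))*(3*(-4)))*0 = (16*(-12))*0 = -192*0 = 0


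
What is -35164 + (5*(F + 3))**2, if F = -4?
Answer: -35139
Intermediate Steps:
-35164 + (5*(F + 3))**2 = -35164 + (5*(-4 + 3))**2 = -35164 + (5*(-1))**2 = -35164 + (-5)**2 = -35164 + 25 = -35139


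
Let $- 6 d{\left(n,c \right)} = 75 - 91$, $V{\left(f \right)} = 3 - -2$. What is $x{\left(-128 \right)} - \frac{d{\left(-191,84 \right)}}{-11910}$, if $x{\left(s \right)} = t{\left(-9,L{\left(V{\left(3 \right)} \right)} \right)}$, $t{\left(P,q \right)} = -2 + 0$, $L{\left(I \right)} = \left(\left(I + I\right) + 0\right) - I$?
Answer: $- \frac{35726}{17865} \approx -1.9998$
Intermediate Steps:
$V{\left(f \right)} = 5$ ($V{\left(f \right)} = 3 + 2 = 5$)
$d{\left(n,c \right)} = \frac{8}{3}$ ($d{\left(n,c \right)} = - \frac{75 - 91}{6} = \left(- \frac{1}{6}\right) \left(-16\right) = \frac{8}{3}$)
$L{\left(I \right)} = I$ ($L{\left(I \right)} = \left(2 I + 0\right) - I = 2 I - I = I$)
$t{\left(P,q \right)} = -2$
$x{\left(s \right)} = -2$
$x{\left(-128 \right)} - \frac{d{\left(-191,84 \right)}}{-11910} = -2 - \frac{8}{3 \left(-11910\right)} = -2 - \frac{8}{3} \left(- \frac{1}{11910}\right) = -2 - - \frac{4}{17865} = -2 + \frac{4}{17865} = - \frac{35726}{17865}$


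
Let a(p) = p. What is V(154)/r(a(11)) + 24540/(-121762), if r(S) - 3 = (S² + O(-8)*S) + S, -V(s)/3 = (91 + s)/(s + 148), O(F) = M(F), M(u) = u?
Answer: -218907915/864144914 ≈ -0.25332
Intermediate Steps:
O(F) = F
V(s) = -3*(91 + s)/(148 + s) (V(s) = -3*(91 + s)/(s + 148) = -3*(91 + s)/(148 + s))
r(S) = 3 + S² - 7*S (r(S) = 3 + ((S² - 8*S) + S) = 3 + (S² - 7*S) = 3 + S² - 7*S)
V(154)/r(a(11)) + 24540/(-121762) = (3*(-91 - 1*154)/(148 + 154))/(3 + 11² - 7*11) + 24540/(-121762) = (3*(-91 - 154)/302)/(3 + 121 - 77) + 24540*(-1/121762) = (3*(1/302)*(-245))/47 - 12270/60881 = -735/302*1/47 - 12270/60881 = -735/14194 - 12270/60881 = -218907915/864144914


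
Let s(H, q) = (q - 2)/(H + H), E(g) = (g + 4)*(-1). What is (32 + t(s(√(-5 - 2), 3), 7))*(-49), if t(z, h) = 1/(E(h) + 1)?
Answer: -15631/10 ≈ -1563.1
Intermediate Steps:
E(g) = -4 - g (E(g) = (4 + g)*(-1) = -4 - g)
s(H, q) = (-2 + q)/(2*H) (s(H, q) = (-2 + q)/((2*H)) = (-2 + q)*(1/(2*H)) = (-2 + q)/(2*H))
t(z, h) = 1/(-3 - h) (t(z, h) = 1/((-4 - h) + 1) = 1/(-3 - h))
(32 + t(s(√(-5 - 2), 3), 7))*(-49) = (32 - 1/(3 + 7))*(-49) = (32 - 1/10)*(-49) = (32 - 1*⅒)*(-49) = (32 - ⅒)*(-49) = (319/10)*(-49) = -15631/10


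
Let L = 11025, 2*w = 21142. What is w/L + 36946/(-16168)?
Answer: -118208861/89126100 ≈ -1.3263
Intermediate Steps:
w = 10571 (w = (½)*21142 = 10571)
w/L + 36946/(-16168) = 10571/11025 + 36946/(-16168) = 10571*(1/11025) + 36946*(-1/16168) = 10571/11025 - 18473/8084 = -118208861/89126100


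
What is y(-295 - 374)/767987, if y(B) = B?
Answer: -669/767987 ≈ -0.00087111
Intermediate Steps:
y(-295 - 374)/767987 = (-295 - 374)/767987 = -669*1/767987 = -669/767987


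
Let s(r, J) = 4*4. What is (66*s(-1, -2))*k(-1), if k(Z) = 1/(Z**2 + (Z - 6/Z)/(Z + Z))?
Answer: -704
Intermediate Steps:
s(r, J) = 16
k(Z) = 1/(Z**2 + (Z - 6/Z)/(2*Z)) (k(Z) = 1/(Z**2 + (Z - 6/Z)/((2*Z))) = 1/(Z**2 + (Z - 6/Z)*(1/(2*Z))) = 1/(Z**2 + (Z - 6/Z)/(2*Z)))
(66*s(-1, -2))*k(-1) = (66*16)*(2*(-1)**2/(-6 + (-1)**2 + 2*(-1)**4)) = 1056*(2*1/(-6 + 1 + 2*1)) = 1056*(2*1/(-6 + 1 + 2)) = 1056*(2*1/(-3)) = 1056*(2*1*(-1/3)) = 1056*(-2/3) = -704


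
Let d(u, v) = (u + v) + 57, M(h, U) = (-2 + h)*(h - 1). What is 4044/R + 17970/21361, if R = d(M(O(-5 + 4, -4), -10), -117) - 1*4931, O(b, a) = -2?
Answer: 3088746/106356419 ≈ 0.029041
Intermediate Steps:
M(h, U) = (-1 + h)*(-2 + h) (M(h, U) = (-2 + h)*(-1 + h) = (-1 + h)*(-2 + h))
d(u, v) = 57 + u + v
R = -4979 (R = (57 + (2 + (-2)² - 3*(-2)) - 117) - 1*4931 = (57 + (2 + 4 + 6) - 117) - 4931 = (57 + 12 - 117) - 4931 = -48 - 4931 = -4979)
4044/R + 17970/21361 = 4044/(-4979) + 17970/21361 = 4044*(-1/4979) + 17970*(1/21361) = -4044/4979 + 17970/21361 = 3088746/106356419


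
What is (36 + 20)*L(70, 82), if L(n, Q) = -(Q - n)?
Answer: -672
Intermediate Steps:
L(n, Q) = n - Q
(36 + 20)*L(70, 82) = (36 + 20)*(70 - 1*82) = 56*(70 - 82) = 56*(-12) = -672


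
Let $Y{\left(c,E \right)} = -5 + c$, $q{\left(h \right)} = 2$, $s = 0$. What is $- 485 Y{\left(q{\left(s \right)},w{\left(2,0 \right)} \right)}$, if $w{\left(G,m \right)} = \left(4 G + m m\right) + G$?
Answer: $1455$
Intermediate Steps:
$w{\left(G,m \right)} = m^{2} + 5 G$ ($w{\left(G,m \right)} = \left(4 G + m^{2}\right) + G = \left(m^{2} + 4 G\right) + G = m^{2} + 5 G$)
$- 485 Y{\left(q{\left(s \right)},w{\left(2,0 \right)} \right)} = - 485 \left(-5 + 2\right) = \left(-485\right) \left(-3\right) = 1455$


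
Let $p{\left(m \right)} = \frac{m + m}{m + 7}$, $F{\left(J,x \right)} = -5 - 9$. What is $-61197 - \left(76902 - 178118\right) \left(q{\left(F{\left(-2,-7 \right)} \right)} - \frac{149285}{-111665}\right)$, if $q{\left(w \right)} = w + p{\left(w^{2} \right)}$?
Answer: $- \frac{743156412981}{647657} \approx -1.1475 \cdot 10^{6}$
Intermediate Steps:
$F{\left(J,x \right)} = -14$
$p{\left(m \right)} = \frac{2 m}{7 + m}$
$q{\left(w \right)} = w + \frac{2 w^{2}}{7 + w^{2}}$
$-61197 - \left(76902 - 178118\right) \left(q{\left(F{\left(-2,-7 \right)} \right)} - \frac{149285}{-111665}\right) = -61197 - \left(76902 - 178118\right) \left(- \frac{14 \left(7 + \left(-14\right)^{2} + 2 \left(-14\right)\right)}{7 + \left(-14\right)^{2}} - \frac{149285}{-111665}\right) = -61197 - - 101216 \left(- \frac{14 \left(7 + 196 - 28\right)}{7 + 196} - - \frac{29857}{22333}\right) = -61197 - - 101216 \left(\left(-14\right) \frac{1}{203} \cdot 175 + \frac{29857}{22333}\right) = -61197 - - 101216 \left(- \frac{350}{29} + \frac{29857}{22333}\right) = -61197 - \left(-101216\right) \left(- \frac{6950697}{647657}\right) = -61197 - \frac{703521747552}{647657} = - \frac{743156412981}{647657}$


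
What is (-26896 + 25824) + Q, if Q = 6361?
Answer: 5289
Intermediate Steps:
(-26896 + 25824) + Q = (-26896 + 25824) + 6361 = -1072 + 6361 = 5289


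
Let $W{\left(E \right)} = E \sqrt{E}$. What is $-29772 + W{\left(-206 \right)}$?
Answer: $-29772 - 206 i \sqrt{206} \approx -29772.0 - 2956.7 i$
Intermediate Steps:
$W{\left(E \right)} = E^{\frac{3}{2}}$
$-29772 + W{\left(-206 \right)} = -29772 + \left(-206\right)^{\frac{3}{2}} = -29772 - 206 i \sqrt{206}$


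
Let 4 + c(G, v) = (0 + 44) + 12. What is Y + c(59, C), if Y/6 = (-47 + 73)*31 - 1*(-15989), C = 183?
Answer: 100822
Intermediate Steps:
c(G, v) = 52 (c(G, v) = -4 + ((0 + 44) + 12) = -4 + (44 + 12) = -4 + 56 = 52)
Y = 100770 (Y = 6*((-47 + 73)*31 - 1*(-15989)) = 6*(26*31 + 15989) = 6*(806 + 15989) = 6*16795 = 100770)
Y + c(59, C) = 100770 + 52 = 100822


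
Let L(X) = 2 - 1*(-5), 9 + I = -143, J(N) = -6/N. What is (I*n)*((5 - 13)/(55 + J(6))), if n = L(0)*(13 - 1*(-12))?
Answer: 106400/27 ≈ 3940.7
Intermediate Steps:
I = -152 (I = -9 - 143 = -152)
L(X) = 7 (L(X) = 2 + 5 = 7)
n = 175 (n = 7*(13 - 1*(-12)) = 7*(13 + 12) = 7*25 = 175)
(I*n)*((5 - 13)/(55 + J(6))) = (-152*175)*((5 - 13)/(55 - 6/6)) = -(-212800)/(55 - 6*⅙) = -(-212800)/(55 - 1) = -(-212800)/54 = -26600*(-4/27) = 106400/27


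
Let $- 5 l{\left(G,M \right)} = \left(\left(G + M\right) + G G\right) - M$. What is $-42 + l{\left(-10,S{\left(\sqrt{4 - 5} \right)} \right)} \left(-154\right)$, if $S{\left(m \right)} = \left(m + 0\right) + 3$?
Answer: $2730$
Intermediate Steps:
$S{\left(m \right)} = 3 + m$ ($S{\left(m \right)} = m + 3 = 3 + m$)
$l{\left(G,M \right)} = - \frac{G}{5} - \frac{G^{2}}{5}$ ($l{\left(G,M \right)} = - \frac{\left(\left(G + M\right) + G G\right) - M}{5} = - \frac{\left(\left(G + M\right) + G^{2}\right) - M}{5} = - \frac{\left(G + M + G^{2}\right) - M}{5} = - \frac{G + G^{2}}{5} = - \frac{G}{5} - \frac{G^{2}}{5}$)
$-42 + l{\left(-10,S{\left(\sqrt{4 - 5} \right)} \right)} \left(-154\right) = -42 + \left(- \frac{1}{5}\right) \left(-10\right) \left(1 - 10\right) \left(-154\right) = -42 + \left(- \frac{1}{5}\right) \left(-10\right) \left(-9\right) \left(-154\right) = -42 - -2772 = -42 + 2772 = 2730$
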